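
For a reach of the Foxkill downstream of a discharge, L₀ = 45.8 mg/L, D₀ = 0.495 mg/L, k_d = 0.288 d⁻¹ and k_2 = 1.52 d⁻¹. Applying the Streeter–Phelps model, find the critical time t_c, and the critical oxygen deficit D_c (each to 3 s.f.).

t_c ≈ 1.31 d; D_c ≈ 5.95 mg/L

With k_2/k_d = 5.278 and 1 − D₀(k_2−k_d)/(k_d L₀) = 0.9538,
t_c = ln(5.278 × 0.9538) / (1.52 − 0.288) = ln(5.034) / 1.232 = 1.616/1.232 = 1.312 d.
L(t_c) = L₀ e^(−k_d t_c) = 45.8 × 0.6854 = 31.39 mg/L, and at the critical point k_2 D_c = k_d L, so D_c = (0.288/1.52) × 31.39 = 5.948 mg/L.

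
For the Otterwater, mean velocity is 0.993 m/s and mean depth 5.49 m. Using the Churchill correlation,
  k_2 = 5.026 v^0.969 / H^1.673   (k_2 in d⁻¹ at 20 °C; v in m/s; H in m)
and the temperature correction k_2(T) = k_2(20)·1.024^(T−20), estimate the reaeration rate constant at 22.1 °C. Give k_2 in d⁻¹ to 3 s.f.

k_2 ≈ 0.304 d⁻¹

k_2(20) = 5.026 × 0.993^0.969 / 5.49^1.673 = 5.026 × 0.9932 / 17.27 = 0.2890 d⁻¹.
k_2(22.1) = 0.2890 × 1.024^(22.1−20) = 0.2890 × 1.051 = 0.3038 d⁻¹.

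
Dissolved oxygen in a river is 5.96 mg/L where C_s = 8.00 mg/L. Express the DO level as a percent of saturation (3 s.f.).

74.5 % saturation

% saturation = C/C_s × 100 = 5.96/8.00 × 100 = 74.5 %.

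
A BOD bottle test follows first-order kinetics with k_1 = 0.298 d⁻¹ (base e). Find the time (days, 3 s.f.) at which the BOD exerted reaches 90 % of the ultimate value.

t ≈ 7.73 d

y/L₀ = 1 − e^(−k_1 t) = 0.90 ⇒ e^(−k_1 t) = 0.100
t = −ln(0.100) / 0.298 = 2.303 / 0.298 = 7.727 d.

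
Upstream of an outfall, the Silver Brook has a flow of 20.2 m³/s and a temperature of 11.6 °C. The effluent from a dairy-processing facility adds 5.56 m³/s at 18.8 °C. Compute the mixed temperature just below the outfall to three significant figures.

13.2 °C

Flow-weighted mixing: C = (Q_r C_r + Q_w C_w)/(Q_r + Q_w)
= (20.2×11.6 + 5.56×18.8)/(20.2 + 5.56) = 338.8/25.76 = 13.15 °C.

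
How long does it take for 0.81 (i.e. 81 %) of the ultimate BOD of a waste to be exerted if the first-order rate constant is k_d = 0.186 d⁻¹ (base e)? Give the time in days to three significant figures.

y/L₀ = 1 − e^(−k_d t) = 0.81 ⇒ e^(−k_d t) = 0.190
t = −ln(0.190) / 0.186 = 1.661 / 0.186 = 8.929 d.

t ≈ 8.93 d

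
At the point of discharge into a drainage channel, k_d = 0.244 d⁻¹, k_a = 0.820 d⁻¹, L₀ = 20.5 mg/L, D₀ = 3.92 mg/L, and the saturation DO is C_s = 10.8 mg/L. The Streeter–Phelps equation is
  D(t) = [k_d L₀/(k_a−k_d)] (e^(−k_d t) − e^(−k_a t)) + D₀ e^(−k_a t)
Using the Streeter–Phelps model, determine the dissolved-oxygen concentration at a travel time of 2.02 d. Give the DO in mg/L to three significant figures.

k_d L₀/(k_a−k_d) = 0.244×20.5/(0.820−0.244) = 5.002/0.5760 = 8.684 mg/L.
e^(−k_d t) = e^(−0.244×2.020) = 0.6109; e^(−k_a t) = e^(−0.820×2.020) = 0.1908.
D = 8.684 × (0.6109 − 0.1908) + 3.92 × 0.1908 = 3.648 + 0.7480 = 4.396 mg/L.
DO = C_s − D = 10.8 − 4.396 = 6.404 mg/L.

DO ≈ 6.40 mg/L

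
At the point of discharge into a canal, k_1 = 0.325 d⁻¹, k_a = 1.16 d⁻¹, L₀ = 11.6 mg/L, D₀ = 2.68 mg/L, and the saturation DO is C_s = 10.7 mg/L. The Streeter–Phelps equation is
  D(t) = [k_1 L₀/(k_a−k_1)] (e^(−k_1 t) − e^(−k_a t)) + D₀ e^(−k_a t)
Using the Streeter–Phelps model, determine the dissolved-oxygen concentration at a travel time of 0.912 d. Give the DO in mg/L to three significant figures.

k_1 L₀/(k_a−k_1) = 0.325×11.6/(1.16−0.325) = 3.770/0.8350 = 4.515 mg/L.
e^(−k_1 t) = e^(−0.325×0.9120) = 0.7435; e^(−k_a t) = e^(−1.16×0.9120) = 0.3472.
D = 4.515 × (0.7435 − 0.3472) + 2.68 × 0.3472 = 1.789 + 0.9304 = 2.720 mg/L.
DO = C_s − D = 10.7 − 2.720 = 7.980 mg/L.

DO ≈ 7.98 mg/L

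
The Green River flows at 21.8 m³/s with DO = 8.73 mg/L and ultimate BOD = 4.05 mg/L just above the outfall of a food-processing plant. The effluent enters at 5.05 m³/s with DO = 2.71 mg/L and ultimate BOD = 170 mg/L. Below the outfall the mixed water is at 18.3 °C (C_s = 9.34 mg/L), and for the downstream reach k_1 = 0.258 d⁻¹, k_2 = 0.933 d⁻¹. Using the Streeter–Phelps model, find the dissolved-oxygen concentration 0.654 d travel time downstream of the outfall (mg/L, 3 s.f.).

Mixed DO = (21.8×8.73 + 5.05×2.71)/(21.8+5.05) = 204.0/26.85 = 7.598 mg/L.
Mixed L₀ = (21.8×4.05 + 5.05×170)/(26.85) = 946.8/26.85 = 35.26 mg/L.
Initial deficit D₀ = C_s − DO₀ = 9.34 − 7.598 = 1.742 mg/L.
D(0.654) = [0.258×35.26/(0.933−0.258)](e^(−0.258×0.654) − e^(−0.933×0.654)) + 1.742 e^(−0.933×0.654)
= 13.48 × (0.8447 − 0.5433) + 1.742 × 0.5433 = 5.010 mg/L.
DO = 9.34 − 5.010 = 4.330 mg/L.

DO ≈ 4.33 mg/L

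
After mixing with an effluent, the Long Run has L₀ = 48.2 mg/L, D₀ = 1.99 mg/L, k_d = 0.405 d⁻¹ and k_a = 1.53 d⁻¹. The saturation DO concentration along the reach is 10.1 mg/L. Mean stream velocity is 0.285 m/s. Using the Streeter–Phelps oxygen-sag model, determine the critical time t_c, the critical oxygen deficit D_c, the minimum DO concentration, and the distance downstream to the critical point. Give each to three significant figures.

t_c ≈ 1.07 d; D_c ≈ 8.26 mg/L; min DO ≈ 1.84 mg/L; x_c ≈ 26.4 km

With k_a/k_d = 3.778 and 1 − D₀(k_a−k_d)/(k_d L₀) = 0.8853,
t_c = ln(3.778 × 0.8853) / (1.53 − 0.405) = ln(3.345) / 1.125 = 1.207/1.125 = 1.073 d.
D_c = (k_d/k_a) L₀ e^(−k_d t_c) = (0.405/1.53) × 48.2 × e^(−0.405×1.073) = 0.2647 × 48.2 × 0.6475 = 8.261 mg/L.
Minimum DO = C_s − D_c = 10.1 − 8.261 = 1.839 mg/L.
x_c = v t_c = 0.285 m/s × 1.073 d × 86400 s/d = 26430 m ≈ 26.4 km.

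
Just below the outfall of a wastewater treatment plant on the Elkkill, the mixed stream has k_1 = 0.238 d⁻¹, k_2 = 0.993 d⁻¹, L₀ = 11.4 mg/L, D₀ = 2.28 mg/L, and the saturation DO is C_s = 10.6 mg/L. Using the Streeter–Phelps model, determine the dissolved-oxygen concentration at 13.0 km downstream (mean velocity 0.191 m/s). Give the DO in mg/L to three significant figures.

Travel time t = x/v = 13.0 km / (0.191 m/s) = 13000 m / 0.191 m/s = 68060 s = 0.7878 d.
k_1 L₀/(k_2−k_1) = 0.238×11.4/(0.993−0.238) = 2.713/0.7550 = 3.594 mg/L.
e^(−k_1 t) = e^(−0.238×0.7878) = 0.8290; e^(−k_2 t) = e^(−0.993×0.7878) = 0.4574.
D = 3.594 × (0.8290 − 0.4574) + 2.28 × 0.4574 = 1.336 + 1.043 = 2.378 mg/L.
DO = C_s − D = 10.6 − 2.378 = 8.222 mg/L.

DO ≈ 8.22 mg/L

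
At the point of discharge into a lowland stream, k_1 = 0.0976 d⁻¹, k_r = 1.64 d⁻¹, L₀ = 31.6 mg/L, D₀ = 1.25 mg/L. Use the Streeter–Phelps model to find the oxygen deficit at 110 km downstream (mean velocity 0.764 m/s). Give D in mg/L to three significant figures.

D ≈ 1.65 mg/L

Travel time t = x/v = 110 km / (0.764 m/s) = 110000 m / 0.764 m/s = 144000 s = 1.666 d.
k_1 L₀/(k_r−k_1) = 0.0976×31.6/(1.64−0.0976) = 3.084/1.542 = 2.000 mg/L.
e^(−k_1 t) = e^(−0.0976×1.666) = 0.8499; e^(−k_r t) = e^(−1.64×1.666) = 0.06503.
D = 2.000 × (0.8499 − 0.06503) + 1.25 × 0.06503 = 1.569 + 0.08129 = 1.651 mg/L.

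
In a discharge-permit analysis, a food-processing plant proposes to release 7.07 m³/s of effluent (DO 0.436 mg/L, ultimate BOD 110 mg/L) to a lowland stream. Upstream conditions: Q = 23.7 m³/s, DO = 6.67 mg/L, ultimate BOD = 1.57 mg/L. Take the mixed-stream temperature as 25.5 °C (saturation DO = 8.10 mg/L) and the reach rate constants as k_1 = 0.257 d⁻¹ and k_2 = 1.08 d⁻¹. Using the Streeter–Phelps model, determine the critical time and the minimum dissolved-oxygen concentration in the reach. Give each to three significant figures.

t_c ≈ 1.23 d; minimum DO ≈ 3.50 mg/L

Mixed DO = (23.7×6.67 + 7.07×0.436)/(23.7+7.07) = 161.2/30.77 = 5.238 mg/L.
Mixed L₀ = (23.7×1.57 + 7.07×110)/(30.77) = 814.9/30.77 = 26.48 mg/L.
Initial deficit D₀ = C_s − DO₀ = 8.10 − 5.238 = 2.862 mg/L.
t_c = (1/0.8230) ln[(1.08/0.257)(1 − 2.862×0.8230/(0.257×26.48))] = 1.215 × ln(2.748) = 1.228 d.
D_c = (0.257/1.08) × 26.48 × e^(−0.257×1.228) = 0.2380 × 26.48 × 0.7293 = 4.596 mg/L.
Minimum DO = 8.10 − 4.596 = 3.504 mg/L.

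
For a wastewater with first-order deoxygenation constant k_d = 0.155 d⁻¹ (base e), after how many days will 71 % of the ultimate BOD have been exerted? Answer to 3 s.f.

t ≈ 7.99 d

y/L₀ = 1 − e^(−k_d t) = 0.71 ⇒ e^(−k_d t) = 0.290
t = −ln(0.290) / 0.155 = 1.238 / 0.155 = 7.986 d.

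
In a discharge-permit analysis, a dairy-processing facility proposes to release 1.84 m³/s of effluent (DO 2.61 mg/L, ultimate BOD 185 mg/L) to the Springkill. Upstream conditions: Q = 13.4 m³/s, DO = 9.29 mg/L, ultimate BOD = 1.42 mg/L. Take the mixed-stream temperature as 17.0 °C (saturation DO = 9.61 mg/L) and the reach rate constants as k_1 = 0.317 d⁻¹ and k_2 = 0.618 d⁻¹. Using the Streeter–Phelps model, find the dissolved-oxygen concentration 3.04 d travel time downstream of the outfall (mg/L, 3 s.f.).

DO ≈ 3.76 mg/L

Mixed DO = (13.4×9.29 + 1.84×2.61)/(13.4+1.84) = 129.3/15.24 = 8.483 mg/L.
Mixed L₀ = (13.4×1.42 + 1.84×185)/(15.24) = 359.4/15.24 = 23.58 mg/L.
Initial deficit D₀ = C_s − DO₀ = 9.61 − 8.483 = 1.127 mg/L.
D(3.04) = [0.317×23.58/(0.618−0.317)](e^(−0.317×3.04) − e^(−0.618×3.04)) + 1.127 e^(−0.618×3.04)
= 24.84 × (0.3815 − 0.1528) + 1.127 × 0.1528 = 5.853 mg/L.
DO = 9.61 − 5.853 = 3.757 mg/L.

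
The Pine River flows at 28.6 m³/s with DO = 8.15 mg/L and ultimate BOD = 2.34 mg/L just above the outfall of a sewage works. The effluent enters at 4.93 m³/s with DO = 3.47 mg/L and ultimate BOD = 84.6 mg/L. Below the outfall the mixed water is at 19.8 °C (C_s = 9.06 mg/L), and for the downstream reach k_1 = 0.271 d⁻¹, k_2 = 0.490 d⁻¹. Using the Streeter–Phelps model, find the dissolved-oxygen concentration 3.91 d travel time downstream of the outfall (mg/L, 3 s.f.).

DO ≈ 5.26 mg/L

Mixed DO = (28.6×8.15 + 4.93×3.47)/(28.6+4.93) = 250.2/33.53 = 7.462 mg/L.
Mixed L₀ = (28.6×2.34 + 4.93×84.6)/(33.53) = 484.0/33.53 = 14.43 mg/L.
Initial deficit D₀ = C_s − DO₀ = 9.06 − 7.462 = 1.598 mg/L.
D(3.91) = [0.271×14.43/(0.490−0.271)](e^(−0.271×3.91) − e^(−0.490×3.91)) + 1.598 e^(−0.490×3.91)
= 17.86 × (0.3466 − 0.1472) + 1.598 × 0.1472 = 3.797 mg/L.
DO = 9.06 − 3.797 = 5.263 mg/L.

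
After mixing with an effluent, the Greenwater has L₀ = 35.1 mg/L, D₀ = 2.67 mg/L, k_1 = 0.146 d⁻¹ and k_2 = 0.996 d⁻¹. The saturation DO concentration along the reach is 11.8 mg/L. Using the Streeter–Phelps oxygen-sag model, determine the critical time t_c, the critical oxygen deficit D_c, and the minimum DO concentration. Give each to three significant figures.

t_c ≈ 1.57 d; D_c ≈ 4.09 mg/L; min DO ≈ 7.71 mg/L

At the critical point dD/dt = 0, so k_1 L₀ e^(−k_1 t) = k_2 D. Substituting D(t) from the Streeter–Phelps equation and solving for t gives
t_c = ln[(k_2/k_1)(1 − D₀(k_2−k_1)/(k_1 L₀))] / (k_2−k_1).
Here k_2−k_1 = 0.8500 d⁻¹ and 1 − D₀(k_2−k_1)/(k_1 L₀) = 1 − 2.67×0.8500/(0.146×35.1) = 0.5571, so
t_c = ln(6.822 × 0.5571) / 0.8500 = 1.335 / 0.8500 = 1.571 d.
L(t_c) = L₀ e^(−k_1 t_c) = 35.1 × 0.7951 = 27.91 mg/L, and at the critical point k_2 D_c = k_1 L, so D_c = (0.146/0.996) × 27.91 = 4.091 mg/L.
Minimum DO = C_s − D_c = 11.8 − 4.091 = 7.709 mg/L.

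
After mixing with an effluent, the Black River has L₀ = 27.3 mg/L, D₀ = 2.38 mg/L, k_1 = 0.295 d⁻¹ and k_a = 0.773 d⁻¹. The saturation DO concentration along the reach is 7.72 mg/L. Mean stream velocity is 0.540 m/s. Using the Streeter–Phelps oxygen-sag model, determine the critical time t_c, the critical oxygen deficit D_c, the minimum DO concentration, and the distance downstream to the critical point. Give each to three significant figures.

t_c ≈ 1.70 d; D_c ≈ 6.32 mg/L; min DO ≈ 1.40 mg/L; x_c ≈ 79.2 km

t_c = [1/(k_a−k_1)] ln[(k_a/k_1)(1 − D₀(k_a−k_1)/(k_1 L₀))]
= [1/(0.773−0.295)] ln[(0.773/0.295)(1 − 2.38×0.4780/(0.295×27.3))]
= (1/0.4780) ln[2.620 × 0.8587] = 2.092 × ln(2.250) = 2.092 × 0.8110 = 1.697 d.
L(t_c) = L₀ e^(−k_1 t_c) = 27.3 × 0.6062 = 16.55 mg/L, and at the critical point k_a D_c = k_1 L, so D_c = (0.295/0.773) × 16.55 = 6.316 mg/L.
Minimum DO = C_s − D_c = 7.72 − 6.316 = 1.404 mg/L.
x_c = v t_c = 0.540 m/s × 1.697 d × 86400 s/d = 79160 m ≈ 79.2 km.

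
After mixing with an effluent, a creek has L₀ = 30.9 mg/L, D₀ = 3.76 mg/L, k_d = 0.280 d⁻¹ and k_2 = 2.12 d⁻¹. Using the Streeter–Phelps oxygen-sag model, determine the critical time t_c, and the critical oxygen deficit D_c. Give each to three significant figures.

With k_2/k_d = 7.571 and 1 − D₀(k_2−k_d)/(k_d L₀) = 0.2004,
t_c = ln(7.571 × 0.2004) / (2.12 − 0.280) = ln(1.517) / 1.840 = 0.4168/1.840 = 0.2265 d.
D_c = (k_d/k_2) L₀ e^(−k_d t_c) = (0.280/2.12) × 30.9 × e^(−0.280×0.2265) = 0.1321 × 30.9 × 0.9385 = 3.830 mg/L.

t_c ≈ 0.227 d; D_c ≈ 3.83 mg/L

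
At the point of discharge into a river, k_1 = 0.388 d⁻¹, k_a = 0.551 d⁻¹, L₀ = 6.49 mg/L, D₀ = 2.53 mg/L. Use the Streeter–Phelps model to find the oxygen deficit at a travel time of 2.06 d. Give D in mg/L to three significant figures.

D ≈ 2.79 mg/L

k_1 L₀/(k_a−k_1) = 0.388×6.49/(0.551−0.388) = 2.518/0.1630 = 15.45 mg/L.
e^(−k_1 t) = e^(−0.388×2.060) = 0.4497; e^(−k_a t) = e^(−0.551×2.060) = 0.3214.
D = 15.45 × (0.4497 − 0.3214) + 2.53 × 0.3214 = 1.981 + 0.8131 = 2.794 mg/L.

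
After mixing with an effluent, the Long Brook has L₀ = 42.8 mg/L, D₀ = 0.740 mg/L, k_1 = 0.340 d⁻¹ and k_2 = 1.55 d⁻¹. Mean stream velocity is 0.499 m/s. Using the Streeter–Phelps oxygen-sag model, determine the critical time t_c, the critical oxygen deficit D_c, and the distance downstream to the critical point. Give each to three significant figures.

t_c ≈ 1.20 d; D_c ≈ 6.24 mg/L; x_c ≈ 51.8 km

t_c = [1/(k_2−k_1)] ln[(k_2/k_1)(1 − D₀(k_2−k_1)/(k_1 L₀))]
= [1/(1.55−0.340)] ln[(1.55/0.340)(1 − 0.740×1.210/(0.340×42.8))]
= (1/1.210) ln[4.559 × 0.9385] = 0.8264 × ln(4.278) = 0.8264 × 1.454 = 1.201 d.
D_c = (k_1/k_2) L₀ e^(−k_1 t_c) = (0.340/1.55) × 42.8 × e^(−0.340×1.201) = 0.2194 × 42.8 × 0.6647 = 6.240 mg/L.
x_c = v t_c = 0.499 m/s × 1.201 d × 86400 s/d = 51790 m ≈ 51.8 km.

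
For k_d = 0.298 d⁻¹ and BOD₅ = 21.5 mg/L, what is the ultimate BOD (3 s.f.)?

BOD₅ = L₀(1 − e^(−5k_d)) ⇒ L₀ = BOD₅ / (1 − e^(−5×0.298))
= 21.5 / (1 − 0.2254) = 21.5 / 0.7746 = 27.76 mg/L.

L₀ ≈ 27.8 mg/L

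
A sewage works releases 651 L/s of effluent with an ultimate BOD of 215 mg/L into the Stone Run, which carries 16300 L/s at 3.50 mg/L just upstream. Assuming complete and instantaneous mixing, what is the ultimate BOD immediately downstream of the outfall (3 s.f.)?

11.6 mg/L

Flow-weighted mixing: C = (Q_r C_r + Q_w C_w)/(Q_r + Q_w)
= (16300×3.50 + 651×215)/(16300 + 651) = 197000/16950 = 11.62 mg/L.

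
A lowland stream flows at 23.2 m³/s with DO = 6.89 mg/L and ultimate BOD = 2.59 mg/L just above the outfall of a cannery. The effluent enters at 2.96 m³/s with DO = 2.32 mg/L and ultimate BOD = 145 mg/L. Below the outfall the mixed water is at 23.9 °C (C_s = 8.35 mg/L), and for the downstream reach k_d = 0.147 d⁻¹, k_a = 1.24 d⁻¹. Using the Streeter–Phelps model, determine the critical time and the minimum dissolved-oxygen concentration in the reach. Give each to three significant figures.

Mixed DO = (23.2×6.89 + 2.96×2.32)/(23.2+2.96) = 166.7/26.16 = 6.373 mg/L.
Mixed L₀ = (23.2×2.59 + 2.96×145)/(26.16) = 489.3/26.16 = 18.70 mg/L.
Initial deficit D₀ = C_s − DO₀ = 8.35 − 6.373 = 1.977 mg/L.
t_c = (1/1.093) ln[(1.24/0.147)(1 − 1.977×1.093/(0.147×18.70))] = 0.9149 × ln(1.805) = 0.5405 d.
D_c = (0.147/1.24) × 18.70 × e^(−0.147×0.5405) = 0.1185 × 18.70 × 0.9236 = 2.048 mg/L.
Minimum DO = 8.35 − 2.048 = 6.302 mg/L.

t_c ≈ 0.541 d; minimum DO ≈ 6.30 mg/L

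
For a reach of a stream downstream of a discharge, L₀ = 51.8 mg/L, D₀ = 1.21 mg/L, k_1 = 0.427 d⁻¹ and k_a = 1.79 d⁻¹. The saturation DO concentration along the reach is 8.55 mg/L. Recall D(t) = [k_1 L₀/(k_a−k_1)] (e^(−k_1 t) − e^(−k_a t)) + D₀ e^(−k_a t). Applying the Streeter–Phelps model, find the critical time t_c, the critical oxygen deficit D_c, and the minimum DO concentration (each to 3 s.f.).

t_c ≈ 0.995 d; D_c ≈ 8.08 mg/L; min DO ≈ 0.469 mg/L

With k_a/k_1 = 4.192 and 1 − D₀(k_a−k_1)/(k_1 L₀) = 0.9254,
t_c = ln(4.192 × 0.9254) / (1.79 − 0.427) = ln(3.879) / 1.363 = 1.356/1.363 = 0.9946 d.
D_c = (k_1/k_a) L₀ e^(−k_1 t_c) = (0.427/1.79) × 51.8 × e^(−0.427×0.9946) = 0.2385 × 51.8 × 0.6540 = 8.081 mg/L.
Minimum DO = C_s − D_c = 8.55 − 8.081 = 0.4692 mg/L.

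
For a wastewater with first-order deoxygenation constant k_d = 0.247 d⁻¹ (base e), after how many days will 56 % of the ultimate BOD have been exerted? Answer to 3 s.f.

y/L₀ = 1 − e^(−k_d t) = 0.56 ⇒ e^(−k_d t) = 0.440
t = −ln(0.440) / 0.247 = 0.8210 / 0.247 = 3.324 d.

t ≈ 3.32 d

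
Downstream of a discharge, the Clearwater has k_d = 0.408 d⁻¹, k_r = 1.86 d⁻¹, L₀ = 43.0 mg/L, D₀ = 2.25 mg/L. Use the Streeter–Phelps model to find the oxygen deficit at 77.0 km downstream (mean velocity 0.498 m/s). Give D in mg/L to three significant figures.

D ≈ 5.47 mg/L

Travel time t = x/v = 77.0 km / (0.498 m/s) = 77000 m / 0.498 m/s = 154600 s = 1.790 d.
k_d L₀/(k_r−k_d) = 0.408×43.0/(1.86−0.408) = 17.54/1.452 = 12.08 mg/L.
e^(−k_d t) = e^(−0.408×1.790) = 0.4818; e^(−k_r t) = e^(−1.86×1.790) = 0.03584.
D = 12.08 × (0.4818 − 0.03584) + 2.25 × 0.03584 = 5.389 + 0.08065 = 5.469 mg/L.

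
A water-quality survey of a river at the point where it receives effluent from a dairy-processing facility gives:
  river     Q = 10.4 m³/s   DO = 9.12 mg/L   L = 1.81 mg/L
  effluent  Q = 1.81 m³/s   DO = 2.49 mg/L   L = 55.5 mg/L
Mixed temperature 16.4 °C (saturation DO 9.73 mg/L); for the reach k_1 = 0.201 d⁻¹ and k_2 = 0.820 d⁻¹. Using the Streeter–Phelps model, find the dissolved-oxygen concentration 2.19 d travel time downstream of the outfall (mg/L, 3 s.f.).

DO ≈ 7.95 mg/L

Mixed DO = (10.4×9.12 + 1.81×2.49)/(10.4+1.81) = 99.35/12.21 = 8.137 mg/L.
Mixed L₀ = (10.4×1.81 + 1.81×55.5)/(12.21) = 119.3/12.21 = 9.769 mg/L.
Initial deficit D₀ = C_s − DO₀ = 9.73 − 8.137 = 1.593 mg/L.
D(2.19) = [0.201×9.769/(0.820−0.201)](e^(−0.201×2.19) − e^(−0.820×2.19)) + 1.593 e^(−0.820×2.19)
= 3.172 × (0.6439 − 0.1660) + 1.593 × 0.1660 = 1.780 mg/L.
DO = 9.73 − 1.780 = 7.950 mg/L.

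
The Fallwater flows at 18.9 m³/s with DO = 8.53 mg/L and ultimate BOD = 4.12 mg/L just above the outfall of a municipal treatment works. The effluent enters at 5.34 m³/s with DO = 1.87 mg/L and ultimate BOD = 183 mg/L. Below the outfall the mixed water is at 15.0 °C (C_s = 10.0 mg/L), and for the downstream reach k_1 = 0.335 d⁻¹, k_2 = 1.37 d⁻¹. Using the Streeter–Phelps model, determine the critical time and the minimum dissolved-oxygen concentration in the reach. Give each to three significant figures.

t_c ≈ 1.13 d; minimum DO ≈ 2.72 mg/L

Mixed DO = (18.9×8.53 + 5.34×1.87)/(18.9+5.34) = 171.2/24.24 = 7.063 mg/L.
Mixed L₀ = (18.9×4.12 + 5.34×183)/(24.24) = 1055/24.24 = 43.53 mg/L.
Initial deficit D₀ = C_s − DO₀ = 10.0 − 7.063 = 2.937 mg/L.
t_c = (1/1.035) ln[(1.37/0.335)(1 − 2.937×1.035/(0.335×43.53))] = 0.9662 × ln(3.237) = 1.135 d.
D_c = (0.335/1.37) × 43.53 × e^(−0.335×1.135) = 0.2445 × 43.53 × 0.6837 = 7.277 mg/L.
Minimum DO = 10.0 − 7.277 = 2.723 mg/L.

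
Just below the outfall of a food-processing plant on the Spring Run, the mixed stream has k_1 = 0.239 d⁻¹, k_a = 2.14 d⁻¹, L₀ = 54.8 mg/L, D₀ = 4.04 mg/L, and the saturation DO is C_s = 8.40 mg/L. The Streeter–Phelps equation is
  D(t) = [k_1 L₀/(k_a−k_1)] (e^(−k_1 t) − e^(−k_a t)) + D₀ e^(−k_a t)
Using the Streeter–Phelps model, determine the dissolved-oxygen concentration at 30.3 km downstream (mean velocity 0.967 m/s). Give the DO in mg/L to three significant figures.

DO ≈ 3.39 mg/L

Travel time t = x/v = 30.3 km / (0.967 m/s) = 30300 m / 0.967 m/s = 31330 s = 0.3627 d.
k_1 L₀/(k_a−k_1) = 0.239×54.8/(2.14−0.239) = 13.10/1.901 = 6.890 mg/L.
e^(−k_1 t) = e^(−0.239×0.3627) = 0.9170; e^(−k_a t) = e^(−2.14×0.3627) = 0.4602.
D = 6.890 × (0.9170 − 0.4602) + 4.04 × 0.4602 = 3.147 + 1.859 = 5.006 mg/L.
DO = C_s − D = 8.40 − 5.006 = 3.394 mg/L.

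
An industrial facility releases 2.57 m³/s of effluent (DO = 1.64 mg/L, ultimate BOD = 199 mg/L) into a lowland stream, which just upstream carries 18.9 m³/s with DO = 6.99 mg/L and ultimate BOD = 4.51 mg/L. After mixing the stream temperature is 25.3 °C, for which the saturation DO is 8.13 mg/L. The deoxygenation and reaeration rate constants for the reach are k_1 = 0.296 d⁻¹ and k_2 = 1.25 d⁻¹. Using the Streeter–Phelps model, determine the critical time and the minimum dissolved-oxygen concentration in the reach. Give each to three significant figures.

Mixed DO = (18.9×6.99 + 2.57×1.64)/(18.9+2.57) = 136.3/21.47 = 6.350 mg/L.
Mixed L₀ = (18.9×4.51 + 2.57×199)/(21.47) = 596.7/21.47 = 27.79 mg/L.
Initial deficit D₀ = C_s − DO₀ = 8.13 − 6.350 = 1.780 mg/L.
t_c = (1/0.9540) ln[(1.25/0.296)(1 − 1.780×0.9540/(0.296×27.79))] = 1.048 × ln(3.351) = 1.268 d.
D_c = (0.296/1.25) × 27.79 × e^(−0.296×1.268) = 0.2368 × 27.79 × 0.6872 = 4.522 mg/L.
Minimum DO = 8.13 − 4.522 = 3.608 mg/L.

t_c ≈ 1.27 d; minimum DO ≈ 3.61 mg/L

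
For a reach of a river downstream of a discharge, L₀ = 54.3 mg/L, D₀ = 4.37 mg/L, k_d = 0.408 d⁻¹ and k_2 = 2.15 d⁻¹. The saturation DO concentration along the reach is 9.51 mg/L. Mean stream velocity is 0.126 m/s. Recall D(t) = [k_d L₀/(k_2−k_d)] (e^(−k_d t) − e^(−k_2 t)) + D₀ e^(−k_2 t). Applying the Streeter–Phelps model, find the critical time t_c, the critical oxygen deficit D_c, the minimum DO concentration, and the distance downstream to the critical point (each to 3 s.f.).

t_c = [1/(k_2−k_d)] ln[(k_2/k_d)(1 − D₀(k_2−k_d)/(k_d L₀))]
= [1/(2.15−0.408)] ln[(2.15/0.408)(1 − 4.37×1.742/(0.408×54.3))]
= (1/1.742) ln[5.270 × 0.6564] = 0.5741 × ln(3.459) = 0.5741 × 1.241 = 0.7124 d.
L(t_c) = L₀ e^(−k_d t_c) = 54.3 × 0.7478 = 40.60 mg/L, and at the critical point k_2 D_c = k_d L, so D_c = (0.408/2.15) × 40.60 = 7.705 mg/L.
Minimum DO = C_s − D_c = 9.51 − 7.705 = 1.805 mg/L.
x_c = v t_c = 0.126 m/s × 0.7124 d × 86400 s/d = 7755 m ≈ 7.76 km.

t_c ≈ 0.712 d; D_c ≈ 7.71 mg/L; min DO ≈ 1.80 mg/L; x_c ≈ 7.76 km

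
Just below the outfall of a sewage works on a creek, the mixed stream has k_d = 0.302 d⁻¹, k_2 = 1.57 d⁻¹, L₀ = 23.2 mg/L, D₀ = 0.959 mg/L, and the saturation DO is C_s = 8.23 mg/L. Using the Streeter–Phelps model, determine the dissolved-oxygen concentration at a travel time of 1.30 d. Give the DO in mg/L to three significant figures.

DO ≈ 5.09 mg/L

k_d L₀/(k_2−k_d) = 0.302×23.2/(1.57−0.302) = 7.006/1.268 = 5.526 mg/L.
e^(−k_d t) = e^(−0.302×1.300) = 0.6753; e^(−k_2 t) = e^(−1.57×1.300) = 0.1299.
D = 5.526 × (0.6753 − 0.1299) + 0.959 × 0.1299 = 3.014 + 0.1246 = 3.138 mg/L.
DO = C_s − D = 8.23 − 3.138 = 5.092 mg/L.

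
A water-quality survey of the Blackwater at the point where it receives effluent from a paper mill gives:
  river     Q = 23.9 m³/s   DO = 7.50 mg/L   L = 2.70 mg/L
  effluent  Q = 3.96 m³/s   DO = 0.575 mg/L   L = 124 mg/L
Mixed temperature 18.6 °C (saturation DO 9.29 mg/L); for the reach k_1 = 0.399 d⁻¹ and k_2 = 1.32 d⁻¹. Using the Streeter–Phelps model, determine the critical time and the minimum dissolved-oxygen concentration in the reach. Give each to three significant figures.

t_c ≈ 0.878 d; minimum DO ≈ 5.04 mg/L

Mixed DO = (23.9×7.50 + 3.96×0.575)/(23.9+3.96) = 181.5/27.86 = 6.516 mg/L.
Mixed L₀ = (23.9×2.70 + 3.96×124)/(27.86) = 555.6/27.86 = 19.94 mg/L.
Initial deficit D₀ = C_s − DO₀ = 9.29 − 6.516 = 2.774 mg/L.
t_c = (1/0.9210) ln[(1.32/0.399)(1 − 2.774×0.9210/(0.399×19.94))] = 1.086 × ln(2.246) = 0.8785 d.
D_c = (0.399/1.32) × 19.94 × e^(−0.399×0.8785) = 0.3023 × 19.94 × 0.7043 = 4.245 mg/L.
Minimum DO = 9.29 − 4.245 = 5.045 mg/L.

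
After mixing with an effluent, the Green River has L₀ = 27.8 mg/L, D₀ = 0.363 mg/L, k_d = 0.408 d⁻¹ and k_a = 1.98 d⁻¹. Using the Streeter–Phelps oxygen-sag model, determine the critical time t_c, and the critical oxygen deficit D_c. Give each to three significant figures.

With k_a/k_d = 4.853 and 1 − D₀(k_a−k_d)/(k_d L₀) = 0.9497,
t_c = ln(4.853 × 0.9497) / (1.98 − 0.408) = ln(4.609) / 1.572 = 1.528/1.572 = 0.9720 d.
D_c = (k_d/k_a) L₀ e^(−k_d t_c) = (0.408/1.98) × 27.8 × e^(−0.408×0.9720) = 0.2061 × 27.8 × 0.6726 = 3.853 mg/L.

t_c ≈ 0.972 d; D_c ≈ 3.85 mg/L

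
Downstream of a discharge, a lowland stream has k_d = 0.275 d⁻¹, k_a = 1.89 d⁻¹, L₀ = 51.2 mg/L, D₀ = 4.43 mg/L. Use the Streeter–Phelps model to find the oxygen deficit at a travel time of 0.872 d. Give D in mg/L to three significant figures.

k_d L₀/(k_a−k_d) = 0.275×51.2/(1.89−0.275) = 14.08/1.615 = 8.718 mg/L.
e^(−k_d t) = e^(−0.275×0.8720) = 0.7868; e^(−k_a t) = e^(−1.89×0.8720) = 0.1924.
D = 8.718 × (0.7868 − 0.1924) + 4.43 × 0.1924 = 5.182 + 0.8524 = 6.034 mg/L.

D ≈ 6.03 mg/L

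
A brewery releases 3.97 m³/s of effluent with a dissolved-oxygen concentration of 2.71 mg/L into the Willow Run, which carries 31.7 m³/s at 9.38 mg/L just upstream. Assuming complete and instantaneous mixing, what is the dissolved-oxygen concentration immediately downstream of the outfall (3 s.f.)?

8.64 mg/L

Flow-weighted mixing: C = (Q_r C_r + Q_w C_w)/(Q_r + Q_w)
= (31.7×9.38 + 3.97×2.71)/(31.7 + 3.97) = 308.1/35.67 = 8.638 mg/L.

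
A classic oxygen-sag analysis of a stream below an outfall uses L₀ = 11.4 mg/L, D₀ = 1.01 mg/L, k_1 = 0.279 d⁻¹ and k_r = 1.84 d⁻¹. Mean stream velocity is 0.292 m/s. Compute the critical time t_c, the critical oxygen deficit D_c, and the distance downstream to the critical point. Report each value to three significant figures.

At the critical point dD/dt = 0, so k_1 L₀ e^(−k_1 t) = k_r D. Substituting D(t) from the Streeter–Phelps equation and solving for t gives
t_c = ln[(k_r/k_1)(1 − D₀(k_r−k_1)/(k_1 L₀))] / (k_r−k_1).
Here k_r−k_1 = 1.561 d⁻¹ and 1 − D₀(k_r−k_1)/(k_1 L₀) = 1 − 1.01×1.561/(0.279×11.4) = 0.5043, so
t_c = ln(6.595 × 0.5043) / 1.561 = 1.202 / 1.561 = 0.7698 d.
L(t_c) = L₀ e^(−k_1 t_c) = 11.4 × 0.8067 = 9.197 mg/L, and at the critical point k_r D_c = k_1 L, so D_c = (0.279/1.84) × 9.197 = 1.394 mg/L.
x_c = v t_c = 0.292 m/s × 0.7698 d × 86400 s/d = 19420 m ≈ 19.4 km.

t_c ≈ 0.770 d; D_c ≈ 1.39 mg/L; x_c ≈ 19.4 km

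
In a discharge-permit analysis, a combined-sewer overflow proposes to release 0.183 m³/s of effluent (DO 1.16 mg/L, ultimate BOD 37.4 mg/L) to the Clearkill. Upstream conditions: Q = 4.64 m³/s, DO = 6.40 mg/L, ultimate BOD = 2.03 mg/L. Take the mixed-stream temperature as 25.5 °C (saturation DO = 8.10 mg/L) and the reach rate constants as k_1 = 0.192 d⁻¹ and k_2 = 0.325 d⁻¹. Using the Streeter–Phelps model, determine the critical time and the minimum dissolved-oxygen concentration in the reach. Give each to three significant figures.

Mixed DO = (4.64×6.40 + 0.183×1.16)/(4.64+0.183) = 29.91/4.823 = 6.201 mg/L.
Mixed L₀ = (4.64×2.03 + 0.183×37.4)/(4.823) = 16.26/4.823 = 3.372 mg/L.
Initial deficit D₀ = C_s − DO₀ = 8.10 − 6.201 = 1.899 mg/L.
t_c = (1/0.1330) ln[(0.325/0.192)(1 − 1.899×0.1330/(0.192×3.372))] = 7.519 × ln(1.032) = 0.2400 d.
D_c = (0.192/0.325) × 3.372 × e^(−0.192×0.2400) = 0.5908 × 3.372 × 0.9550 = 1.902 mg/L.
Minimum DO = 8.10 − 1.902 = 6.198 mg/L.

t_c ≈ 0.240 d; minimum DO ≈ 6.20 mg/L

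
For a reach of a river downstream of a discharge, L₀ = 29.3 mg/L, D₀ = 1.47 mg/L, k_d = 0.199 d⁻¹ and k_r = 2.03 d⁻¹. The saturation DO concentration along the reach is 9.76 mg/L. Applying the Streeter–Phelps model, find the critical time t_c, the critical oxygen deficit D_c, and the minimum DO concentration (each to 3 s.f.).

t_c = [1/(k_r−k_d)] ln[(k_r/k_d)(1 − D₀(k_r−k_d)/(k_d L₀))]
= [1/(2.03−0.199)] ln[(2.03/0.199)(1 − 1.47×1.831/(0.199×29.3))]
= (1/1.831) ln[10.20 × 0.5384] = 0.5461 × ln(5.492) = 0.5461 × 1.703 = 0.9303 d.
D_c = (k_d/k_r) L₀ e^(−k_d t_c) = (0.199/2.03) × 29.3 × e^(−0.199×0.9303) = 0.09803 × 29.3 × 0.8310 = 2.387 mg/L.
Minimum DO = C_s − D_c = 9.76 − 2.387 = 7.373 mg/L.

t_c ≈ 0.930 d; D_c ≈ 2.39 mg/L; min DO ≈ 7.37 mg/L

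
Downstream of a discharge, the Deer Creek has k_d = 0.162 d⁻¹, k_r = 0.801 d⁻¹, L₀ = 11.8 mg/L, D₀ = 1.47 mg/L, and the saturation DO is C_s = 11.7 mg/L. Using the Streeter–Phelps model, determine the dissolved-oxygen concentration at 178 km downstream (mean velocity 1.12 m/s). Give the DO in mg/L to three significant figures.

Travel time t = x/v = 178 km / (1.12 m/s) = 178000 m / 1.12 m/s = 158900 s = 1.839 d.
k_d L₀/(k_r−k_d) = 0.162×11.8/(0.801−0.162) = 1.912/0.6390 = 2.992 mg/L.
e^(−k_d t) = e^(−0.162×1.839) = 0.7423; e^(−k_r t) = e^(−0.801×1.839) = 0.2291.
D = 2.992 × (0.7423 − 0.2291) + 1.47 × 0.2291 = 1.535 + 0.3368 = 1.872 mg/L.
DO = C_s − D = 11.7 − 1.872 = 9.828 mg/L.

DO ≈ 9.83 mg/L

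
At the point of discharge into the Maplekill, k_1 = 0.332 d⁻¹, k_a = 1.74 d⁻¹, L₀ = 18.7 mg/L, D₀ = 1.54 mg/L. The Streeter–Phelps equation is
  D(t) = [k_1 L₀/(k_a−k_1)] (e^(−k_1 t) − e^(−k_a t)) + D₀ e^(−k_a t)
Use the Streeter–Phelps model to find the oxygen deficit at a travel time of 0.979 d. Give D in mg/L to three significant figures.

D ≈ 2.66 mg/L

k_1 L₀/(k_a−k_1) = 0.332×18.7/(1.74−0.332) = 6.208/1.408 = 4.409 mg/L.
e^(−k_1 t) = e^(−0.332×0.9790) = 0.7225; e^(−k_a t) = e^(−1.74×0.9790) = 0.1821.
D = 4.409 × (0.7225 − 0.1821) + 1.54 × 0.1821 = 2.383 + 0.2804 = 2.663 mg/L.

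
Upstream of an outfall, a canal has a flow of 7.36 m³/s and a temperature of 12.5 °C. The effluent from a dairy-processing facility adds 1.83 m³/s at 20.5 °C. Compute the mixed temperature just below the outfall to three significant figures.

Flow-weighted mixing: C = (Q_r C_r + Q_w C_w)/(Q_r + Q_w)
= (7.36×12.5 + 1.83×20.5)/(7.36 + 1.83) = 129.5/9.190 = 14.09 °C.

14.1 °C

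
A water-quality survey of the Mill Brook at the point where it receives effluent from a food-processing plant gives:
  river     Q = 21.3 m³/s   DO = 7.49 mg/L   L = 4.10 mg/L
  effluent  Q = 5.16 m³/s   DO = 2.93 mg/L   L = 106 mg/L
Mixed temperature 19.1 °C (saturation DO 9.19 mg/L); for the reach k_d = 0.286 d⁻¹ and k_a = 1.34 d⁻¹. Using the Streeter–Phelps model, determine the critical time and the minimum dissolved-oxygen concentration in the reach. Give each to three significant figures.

t_c ≈ 0.984 d; minimum DO ≈ 5.33 mg/L

Mixed DO = (21.3×7.49 + 5.16×2.93)/(21.3+5.16) = 174.7/26.46 = 6.601 mg/L.
Mixed L₀ = (21.3×4.10 + 5.16×106)/(26.46) = 634.3/26.46 = 23.97 mg/L.
Initial deficit D₀ = C_s − DO₀ = 9.19 − 6.601 = 2.589 mg/L.
t_c = (1/1.054) ln[(1.34/0.286)(1 − 2.589×1.054/(0.286×23.97))] = 0.9488 × ln(2.820) = 0.9837 d.
D_c = (0.286/1.34) × 23.97 × e^(−0.286×0.9837) = 0.2134 × 23.97 × 0.7548 = 3.862 mg/L.
Minimum DO = 9.19 − 3.862 = 5.328 mg/L.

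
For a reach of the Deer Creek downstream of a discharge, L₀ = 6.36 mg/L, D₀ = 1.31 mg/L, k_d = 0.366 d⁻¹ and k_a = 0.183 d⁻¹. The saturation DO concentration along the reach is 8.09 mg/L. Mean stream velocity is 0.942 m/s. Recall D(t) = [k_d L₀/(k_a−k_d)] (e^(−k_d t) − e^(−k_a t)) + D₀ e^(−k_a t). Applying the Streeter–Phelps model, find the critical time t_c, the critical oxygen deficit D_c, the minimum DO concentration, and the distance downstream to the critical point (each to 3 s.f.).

t_c ≈ 3.25 d; D_c ≈ 3.87 mg/L; min DO ≈ 4.22 mg/L; x_c ≈ 265 km

t_c = [1/(k_a−k_d)] ln[(k_a/k_d)(1 − D₀(k_a−k_d)/(k_d L₀))]
= [1/(0.183−0.366)] ln[(0.183/0.366)(1 − 1.31×-0.1830/(0.366×6.36))]
= (1/-0.1830) ln[0.5000 × 1.103] = -5.464 × ln(0.5515) = -5.464 × -0.5951 = 3.252 d.
L(t_c) = L₀ e^(−k_d t_c) = 6.36 × 0.3041 = 1.934 mg/L, and at the critical point k_a D_c = k_d L, so D_c = (0.366/0.183) × 1.934 = 3.869 mg/L.
Minimum DO = C_s − D_c = 8.09 − 3.869 = 4.221 mg/L.
x_c = v t_c = 0.942 m/s × 3.252 d × 86400 s/d = 264700 m ≈ 265 km.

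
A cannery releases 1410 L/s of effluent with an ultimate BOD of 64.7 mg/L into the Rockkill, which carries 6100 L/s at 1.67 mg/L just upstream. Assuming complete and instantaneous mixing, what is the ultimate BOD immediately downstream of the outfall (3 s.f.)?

13.5 mg/L

Flow-weighted mixing: C = (Q_r C_r + Q_w C_w)/(Q_r + Q_w)
= (6100×1.67 + 1410×64.7)/(6100 + 1410) = 101400/7510 = 13.50 mg/L.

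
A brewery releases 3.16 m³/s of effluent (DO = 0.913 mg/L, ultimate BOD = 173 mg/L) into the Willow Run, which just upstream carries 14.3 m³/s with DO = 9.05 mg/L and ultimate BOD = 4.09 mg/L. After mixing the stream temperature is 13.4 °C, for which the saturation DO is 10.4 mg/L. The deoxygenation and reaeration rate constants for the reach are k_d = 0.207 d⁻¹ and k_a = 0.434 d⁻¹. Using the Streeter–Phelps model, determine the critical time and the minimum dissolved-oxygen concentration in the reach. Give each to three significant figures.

Mixed DO = (14.3×9.05 + 3.16×0.913)/(14.3+3.16) = 132.3/17.46 = 7.577 mg/L.
Mixed L₀ = (14.3×4.09 + 3.16×173)/(17.46) = 605.2/17.46 = 34.66 mg/L.
Initial deficit D₀ = C_s − DO₀ = 10.4 − 7.577 = 2.823 mg/L.
t_c = (1/0.2270) ln[(0.434/0.207)(1 − 2.823×0.2270/(0.207×34.66))] = 4.405 × ln(1.909) = 2.849 d.
D_c = (0.207/0.434) × 34.66 × e^(−0.207×2.849) = 0.4770 × 34.66 × 0.5544 = 9.166 mg/L.
Minimum DO = 10.4 − 9.166 = 1.234 mg/L.

t_c ≈ 2.85 d; minimum DO ≈ 1.23 mg/L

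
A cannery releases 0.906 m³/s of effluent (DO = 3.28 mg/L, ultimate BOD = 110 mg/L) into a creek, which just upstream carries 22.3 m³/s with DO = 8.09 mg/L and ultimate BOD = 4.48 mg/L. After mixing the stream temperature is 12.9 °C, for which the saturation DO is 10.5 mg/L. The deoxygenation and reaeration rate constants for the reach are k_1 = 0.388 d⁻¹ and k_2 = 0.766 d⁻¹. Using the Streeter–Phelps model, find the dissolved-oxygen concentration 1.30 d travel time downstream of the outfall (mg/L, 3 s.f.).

Mixed DO = (22.3×8.09 + 0.906×3.28)/(22.3+0.906) = 183.4/23.21 = 7.902 mg/L.
Mixed L₀ = (22.3×4.48 + 0.906×110)/(23.21) = 199.6/23.21 = 8.600 mg/L.
Initial deficit D₀ = C_s − DO₀ = 10.5 − 7.902 = 2.598 mg/L.
D(1.30) = [0.388×8.600/(0.766−0.388)](e^(−0.388×1.30) − e^(−0.766×1.30)) + 2.598 e^(−0.766×1.30)
= 8.827 × (0.6039 − 0.3694) + 2.598 × 0.3694 = 3.029 mg/L.
DO = 10.5 − 3.029 = 7.471 mg/L.

DO ≈ 7.47 mg/L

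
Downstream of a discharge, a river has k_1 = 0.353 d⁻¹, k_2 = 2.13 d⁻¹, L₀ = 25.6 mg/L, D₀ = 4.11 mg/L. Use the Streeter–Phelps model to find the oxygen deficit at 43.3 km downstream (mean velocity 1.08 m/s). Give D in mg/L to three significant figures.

D ≈ 3.95 mg/L

Travel time t = x/v = 43.3 km / (1.08 m/s) = 43300 m / 1.08 m/s = 40090 s = 0.4640 d.
k_1 L₀/(k_2−k_1) = 0.353×25.6/(2.13−0.353) = 9.037/1.777 = 5.085 mg/L.
e^(−k_1 t) = e^(−0.353×0.4640) = 0.8489; e^(−k_2 t) = e^(−2.13×0.4640) = 0.3722.
D = 5.085 × (0.8489 − 0.3722) + 4.11 × 0.3722 = 2.424 + 1.530 = 3.954 mg/L.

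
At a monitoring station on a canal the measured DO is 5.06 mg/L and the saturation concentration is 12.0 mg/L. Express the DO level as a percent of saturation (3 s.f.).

42.2 % saturation

% saturation = C/C_s × 100 = 5.06/12.0 × 100 = 42.2 %.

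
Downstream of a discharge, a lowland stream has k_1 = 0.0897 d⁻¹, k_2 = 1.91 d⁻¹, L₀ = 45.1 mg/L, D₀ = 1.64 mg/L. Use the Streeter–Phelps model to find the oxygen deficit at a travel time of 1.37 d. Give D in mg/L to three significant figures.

k_1 L₀/(k_2−k_1) = 0.0897×45.1/(1.91−0.0897) = 4.045/1.820 = 2.222 mg/L.
e^(−k_1 t) = e^(−0.0897×1.370) = 0.8844; e^(−k_2 t) = e^(−1.91×1.370) = 0.07304.
D = 2.222 × (0.8844 − 0.07304) + 1.64 × 0.07304 = 1.803 + 0.1198 = 1.923 mg/L.

D ≈ 1.92 mg/L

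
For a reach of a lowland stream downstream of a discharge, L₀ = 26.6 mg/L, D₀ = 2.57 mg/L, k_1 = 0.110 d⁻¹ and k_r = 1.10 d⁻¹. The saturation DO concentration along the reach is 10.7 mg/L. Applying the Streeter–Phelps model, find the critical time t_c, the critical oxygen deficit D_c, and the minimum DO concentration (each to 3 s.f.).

With k_r/k_1 = 10.00 and 1 − D₀(k_r−k_1)/(k_1 L₀) = 0.1305,
t_c = ln(10.00 × 0.1305) / (1.10 − 0.110) = ln(1.305) / 0.9900 = 0.2658/0.9900 = 0.2685 d.
D_c = (k_1/k_r) L₀ e^(−k_1 t_c) = (0.110/1.10) × 26.6 × e^(−0.110×0.2685) = 0.1000 × 26.6 × 0.9709 = 2.583 mg/L.
Minimum DO = C_s − D_c = 10.7 − 2.583 = 8.117 mg/L.

t_c ≈ 0.269 d; D_c ≈ 2.58 mg/L; min DO ≈ 8.12 mg/L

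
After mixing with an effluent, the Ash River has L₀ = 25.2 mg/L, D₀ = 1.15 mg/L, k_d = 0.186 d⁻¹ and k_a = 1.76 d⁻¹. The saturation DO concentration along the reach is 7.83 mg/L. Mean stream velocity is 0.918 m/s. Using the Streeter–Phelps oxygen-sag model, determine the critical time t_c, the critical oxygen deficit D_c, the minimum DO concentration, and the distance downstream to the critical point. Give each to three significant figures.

With k_a/k_d = 9.462 and 1 − D₀(k_a−k_d)/(k_d L₀) = 0.6138,
t_c = ln(9.462 × 0.6138) / (1.76 − 0.186) = ln(5.808) / 1.574 = 1.759/1.574 = 1.118 d.
L(t_c) = L₀ e^(−k_d t_c) = 25.2 × 0.8123 = 20.47 mg/L, and at the critical point k_a D_c = k_d L, so D_c = (0.186/1.76) × 20.47 = 2.163 mg/L.
Minimum DO = C_s − D_c = 7.83 − 2.163 = 5.667 mg/L.
x_c = v t_c = 0.918 m/s × 1.118 d × 86400 s/d = 88650 m ≈ 88.7 km.

t_c ≈ 1.12 d; D_c ≈ 2.16 mg/L; min DO ≈ 5.67 mg/L; x_c ≈ 88.7 km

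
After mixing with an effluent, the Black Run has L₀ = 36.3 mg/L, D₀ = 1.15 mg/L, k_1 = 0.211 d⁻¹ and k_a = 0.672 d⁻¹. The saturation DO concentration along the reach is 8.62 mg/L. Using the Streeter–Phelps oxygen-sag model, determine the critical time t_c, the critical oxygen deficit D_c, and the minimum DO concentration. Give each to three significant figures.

With k_a/k_1 = 3.185 and 1 − D₀(k_a−k_1)/(k_1 L₀) = 0.9308,
t_c = ln(3.185 × 0.9308) / (0.672 − 0.211) = ln(2.964) / 0.4610 = 1.087/0.4610 = 2.357 d.
L(t_c) = L₀ e^(−k_1 t_c) = 36.3 × 0.6081 = 22.08 mg/L, and at the critical point k_a D_c = k_1 L, so D_c = (0.211/0.672) × 22.08 = 6.931 mg/L.
Minimum DO = C_s − D_c = 8.62 − 6.931 = 1.689 mg/L.

t_c ≈ 2.36 d; D_c ≈ 6.93 mg/L; min DO ≈ 1.69 mg/L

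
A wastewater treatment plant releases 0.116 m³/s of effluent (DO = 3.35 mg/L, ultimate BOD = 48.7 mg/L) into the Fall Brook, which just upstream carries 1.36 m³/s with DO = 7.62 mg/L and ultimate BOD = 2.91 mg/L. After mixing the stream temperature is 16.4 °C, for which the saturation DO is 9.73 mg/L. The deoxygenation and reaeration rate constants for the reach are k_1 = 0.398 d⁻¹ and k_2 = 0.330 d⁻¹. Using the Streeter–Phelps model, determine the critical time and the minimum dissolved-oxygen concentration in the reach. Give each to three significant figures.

Mixed DO = (1.36×7.62 + 0.116×3.35)/(1.36+0.116) = 10.75/1.476 = 7.284 mg/L.
Mixed L₀ = (1.36×2.91 + 0.116×48.7)/(1.476) = 9.607/1.476 = 6.509 mg/L.
Initial deficit D₀ = C_s − DO₀ = 9.73 − 7.284 = 2.446 mg/L.
t_c = (1/-0.06800) ln[(0.330/0.398)(1 − 2.446×-0.06800/(0.398×6.509))] = -14.71 × ln(0.8824) = 1.840 d.
D_c = (0.398/0.330) × 6.509 × e^(−0.398×1.840) = 1.206 × 6.509 × 0.4807 = 3.774 mg/L.
Minimum DO = 9.73 − 3.774 = 5.956 mg/L.

t_c ≈ 1.84 d; minimum DO ≈ 5.96 mg/L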